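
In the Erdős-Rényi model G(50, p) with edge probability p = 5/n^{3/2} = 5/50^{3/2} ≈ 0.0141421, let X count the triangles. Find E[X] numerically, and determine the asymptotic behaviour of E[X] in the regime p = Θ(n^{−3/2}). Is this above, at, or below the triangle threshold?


Number of potential triangles: C(50, 3) = 19600.
Each occurs with probability p³ ≈ (0.0141421)³ ≈ 2.82842712e-06.
By linearity: E[X] = C(50, 3)·p³ ≈ 19600 · 2.82842712e-06 ≈ 0.055437.
Since α = 3/2 > 1, p = c/n^{3/2} = o(1/n) is below the triangle threshold p ~ 1/n. Asymptotically E[X] ~ (c³/6)·n^{3(1−α)} = (5³/6)·n^{-1.5} → 0, so by Markov's inequality G has no triangles w.h.p.

E[X] ≈ 0.055437; in regime p = Θ(1/n^{3/2}) E[X] tends to 0 (below the triangle threshold p ~ 1/n).


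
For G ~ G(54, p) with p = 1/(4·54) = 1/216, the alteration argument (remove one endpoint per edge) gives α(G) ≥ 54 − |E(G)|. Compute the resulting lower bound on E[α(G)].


E[|E(G)|] = C(54, 2)·p = 1431 · (1/216) = 53/8.
E[α(G)] ≥ n − E[|E(G)|] = 54 − 53/8 = 379/8.
Numerically: ≈ 47.375000.
(This is only a lower bound; the true E[α(G)] may be larger.)

E[α(G)] ≥ 379/8 ≈ 47.375000.


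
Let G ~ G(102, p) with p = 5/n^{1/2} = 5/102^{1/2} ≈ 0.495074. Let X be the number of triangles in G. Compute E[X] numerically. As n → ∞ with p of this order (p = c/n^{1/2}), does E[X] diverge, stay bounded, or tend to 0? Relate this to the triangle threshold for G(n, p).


Number of potential triangles: C(102, 3) = 171700.
Each occurs with probability p³ ≈ (0.495074)³ ≈ 1.21341611e-01.
By linearity: E[X] = C(102, 3)·p³ ≈ 171700 · 1.21341611e-01 ≈ 20834.354550.
Since α = 1/2 < 1, p = c/n^{1/2} ≫ 1/n is above the triangle threshold p ~ 1/n. Asymptotically E[X] ~ (c³/6)·n^{3(1−α)} = (5³/6)·n^{1.5} → ∞; triangles are abundant w.h.p.

E[X] ≈ 20834.354550; in regime p = Θ(1/n^{1/2}) E[X] diverges (above the triangle threshold p ~ 1/n).


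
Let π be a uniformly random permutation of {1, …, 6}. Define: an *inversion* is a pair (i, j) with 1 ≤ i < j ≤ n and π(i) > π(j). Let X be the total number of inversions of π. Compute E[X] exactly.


Write X = Σ X_I over the C(6, 2) = 15 pairs i < j, with X_I the indicator of one inversion.
There are 15 indicators.
For each fixed pair i < j, the values π(i) and π(j) are two distinct elements of {1, …, 6} in uniformly random order; by symmetry P[π(i) > π(j)] = 1/2.
By linearity: E[X] = 15 · (1/2) = C(6, 2) · (1/2) = 15/2 = 15/2 ≈ 7.500.

E[X] = 15/2 = 7.500.


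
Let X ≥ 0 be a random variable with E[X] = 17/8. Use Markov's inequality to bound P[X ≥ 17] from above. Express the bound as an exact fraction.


μ = E[X] = 17/8, a = 17.
Markov: P[X ≥ 17] ≤ μ/a = (17/8)/17 = 1/8.
Numerically: ≈ 0.125.
(Since a = 17 > μ = 2.125, the bound 1/8 is < 1 and informative.)

P[X ≥ 17] ≤ 1/8 ≈ 0.125.


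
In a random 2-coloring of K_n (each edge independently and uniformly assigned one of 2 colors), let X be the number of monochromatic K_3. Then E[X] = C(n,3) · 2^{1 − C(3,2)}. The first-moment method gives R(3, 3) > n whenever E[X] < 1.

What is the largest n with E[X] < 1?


We need C(n, 3) · 2^{1 − 3} < 1, i.e. C(n, 3) < 2^{3 − 1} = 4.
Check values of n near the boundary:
  n = 3: C(3, 3) = 1; 1 < 4? YES
  n = 4: C(4, 3) = 4; 4 < 4? NO
  n = 5: C(5, 3) = 10; 10 < 4? NO
The largest n with C(n, 3) < 4 is n = 3 (where E[X] = 1/4 ≈ 0.25000). Hence R(3, 3) > 3, i.e. R(3, 3) ≥ 4.

Largest n = 3; hence R(3, 3) > 3.


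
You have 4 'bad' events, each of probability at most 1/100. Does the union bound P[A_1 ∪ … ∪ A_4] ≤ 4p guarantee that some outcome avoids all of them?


Union bound: P[∪_{i=1}^{4} A_i] ≤ Σ_i P[A_i] ≤ 4·p = 4·(1/100) = 1/25.
Numerically: 1/25 ≈ 0.04000.
Is 1/25 < 1? YES.
Since P[∪ A_i] ≤ 1/25 < 1, the complement has P[∩ A_i^c] ≥ 1 − 1/25 = 24/25 > 0, so some outcome avoids every A_i.

4·p = 1/25 ≈ 0.04000; existence CERTIFIED by the union bound.


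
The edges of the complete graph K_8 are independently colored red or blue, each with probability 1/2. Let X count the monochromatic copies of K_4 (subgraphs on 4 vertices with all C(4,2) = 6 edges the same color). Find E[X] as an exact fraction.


Let X = Σ_S X_S over the C(8, 4) = 70 subsets S of size 4, where X_S = 1 if the K_4 on S is monochromatic.
For a fixed S, the K_4 on S has C(4, 2) = 6 edges. P[all 6 edges red] = (1/2)^6, and likewise for blue, so P[monochromatic] = 2·(1/2)^6 = 2^{1 − 6} = 1/32.
By linearity: E[X] = C(8, 4) · 2^{1 − 6} = 70 · 1/32 = 35/16.
Numerically: E[X] ≈ 2.18750.

E[X] = C(8,4)·2^(1−C(4,2)) = 35/16 ≈ 2.18750.


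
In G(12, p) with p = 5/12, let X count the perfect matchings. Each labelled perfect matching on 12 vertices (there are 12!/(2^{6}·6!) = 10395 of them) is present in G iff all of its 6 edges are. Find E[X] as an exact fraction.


K_12 has 12!/(2^{6}·6!) = 10395 labelled perfect matchings.
For each such perfect matching H, let X_H = 1 if all 6 edges of H are present in G. Then P[X_H = 1] = p^{6} = (5/12)^{6} = 15625/2985984.
Summing the indicators: E[X] = Σ_H E[X_H] = 10395 · p^{6} = 10395 · 15625/2985984 = 6015625/110592.
Numerically: E[X] ≈ 54.3948.

E[X] = 10395 · (5/12)^{6} = 6015625/110592 ≈ 54.3948.


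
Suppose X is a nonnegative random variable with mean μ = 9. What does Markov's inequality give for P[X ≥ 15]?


μ = E[X] = 9, a = 15.
Markov: P[X ≥ 15] ≤ μ/a = (9)/15 = 3/5.
Numerically: ≈ 0.600000.
(Since a = 15 > μ = 9.000000, the bound 3/5 is < 1 and informative.)

P[X ≥ 15] ≤ 3/5 ≈ 0.600000.


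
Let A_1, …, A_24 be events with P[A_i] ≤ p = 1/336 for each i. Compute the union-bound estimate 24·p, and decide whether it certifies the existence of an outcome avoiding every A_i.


Union bound: P[∪_{i=1}^{24} A_i] ≤ Σ_i P[A_i] ≤ 24·p = 24·(1/336) = 1/14.
Numerically: 1/14 ≈ 0.071429.
Is 1/14 < 1? YES.
Since P[∪ A_i] ≤ 1/14 < 1, the complement has P[∩ A_i^c] ≥ 1 − 1/14 = 13/14 > 0, so some outcome avoids every A_i.

24·p = 1/14 ≈ 0.071429; existence CERTIFIED by the union bound.


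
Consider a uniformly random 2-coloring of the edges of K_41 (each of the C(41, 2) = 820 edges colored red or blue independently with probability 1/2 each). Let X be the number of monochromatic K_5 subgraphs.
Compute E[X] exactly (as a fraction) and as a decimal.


Let X = Σ_S X_S over the C(41, 5) = 749398 subsets S of size 5, where X_S = 1 if the K_5 on S is monochromatic.
For a fixed S, the K_5 on S has C(5, 2) = 10 edges. P[all 10 edges red] = (1/2)^10, and likewise for blue, so P[monochromatic] = 2·(1/2)^10 = 2^{1 − 10} = 1/512.
Summing: E[X] = C(41, 5) · 2^{1 − 10} = 749398 · 1/512 = 374699/256.
Numerically: E[X] ≈ 1463.66797.

E[X] = C(41,5)·2^(1−C(5,2)) = 374699/256 ≈ 1463.66797.


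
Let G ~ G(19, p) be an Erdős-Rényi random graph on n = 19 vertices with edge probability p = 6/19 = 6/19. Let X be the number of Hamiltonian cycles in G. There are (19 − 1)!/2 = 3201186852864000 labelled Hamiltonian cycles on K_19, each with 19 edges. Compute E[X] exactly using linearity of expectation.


K_19 has (19 − 1)!/2 = 3201186852864000 labelled Hamiltonian cycles.
For each such Hamiltonian cycle H, let X_H = 1 if all 19 edges of H are present in G. Then P[X_H = 1] = p^{19} = (6/19)^{19} = 609359740010496/1978419655660313589123979.
Summing the indicators: E[X] = Σ_H E[X_H] = 3201186852864000 · p^{19} = 3201186852864000 · 609359740010496/1978419655660313589123979 = 1950674388386224952567660544000/1978419655660313589123979.
Numerically: E[X] ≈ 9.8598e+05.

E[X] = 3201186852864000 · (6/19)^{19} = 1950674388386224952567660544000/1978419655660313589123979 ≈ 9.8598e+05.


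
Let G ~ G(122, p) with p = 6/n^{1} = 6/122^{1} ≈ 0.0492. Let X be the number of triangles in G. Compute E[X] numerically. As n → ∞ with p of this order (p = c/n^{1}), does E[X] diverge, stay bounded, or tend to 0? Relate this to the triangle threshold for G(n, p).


Number of potential triangles: C(122, 3) = 295240.
Each occurs with probability p³ ≈ (0.0492)³ ≈ 1.18953e-04.
By linearity: E[X] = C(122, 3)·p³ ≈ 295240 · 1.18953e-04 ≈ 35.120.
Here α = 1, so p = 6/n is exactly at the triangle threshold p ~ 1/n. Asymptotically E[X] → c³/6 = 6³/6 = 36 ≈ 36.000, a bounded constant. In this regime the triangle count is asymptotically Poisson(c³/6).

E[X] ≈ 35.120; in regime p = Θ(1/n^{1}) E[X] stays bounded (at the triangle threshold p ~ 1/n).


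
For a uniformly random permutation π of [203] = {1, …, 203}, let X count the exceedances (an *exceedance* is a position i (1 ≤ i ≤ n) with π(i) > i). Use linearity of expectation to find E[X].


Write X = Σ_{i=1}^{203} X_i, where X_i = 1_{π(i) > i}.
For each fixed i, π(i) is uniform over {1, …, 203} (marginal of a uniform permutation), so P[π(i) > i] = (n − i)/n. Summing: Σ_{i=1}^{203} (n − i)/n = (0 + 1 + … + 202)/203 = 203(203 − 1)/(2·203) = (203 − 1)/2.
Hence E[X] = Σ_{i=1}^{203} (203 − i)/203 = 101 ≈ 101.00000.

E[X] = 101 = 101.00000.


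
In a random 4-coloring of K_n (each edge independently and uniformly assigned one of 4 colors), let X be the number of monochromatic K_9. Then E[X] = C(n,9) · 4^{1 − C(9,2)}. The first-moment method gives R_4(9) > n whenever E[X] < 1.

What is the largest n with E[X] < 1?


We need C(n, 9) · 4^{1 − 36} < 1, i.e. C(n, 9) < 4^{36 − 1} = 1180591620717411303424.
Check values of n near the boundary:
  n = 910: C(910, 9) = 1133378248346922788210; 1133378248346922788210 < 1180591620717411303424? YES
  n = 911: C(911, 9) = 1144686900492291197405; 1144686900492291197405 < 1180591620717411303424? YES
  n = 912: C(912, 9) = 1156095740032081475120; 1156095740032081475120 < 1180591620717411303424? YES
  n = 913: C(913, 9) = 1167605542753639808390; 1167605542753639808390 < 1180591620717411303424? YES
  n = 914: C(914, 9) = 1179217089587653905932; 1179217089587653905932 < 1180591620717411303424? YES
  n = 915: C(915, 9) = 1190931166636537885130; 1190931166636537885130 < 1180591620717411303424? NO
The largest n with C(n, 9) < 1180591620717411303424 is n = 914 (where E[X] = 294804272396913476483/295147905179352825856 ≈ 0.9988357). Hence R_4(9) > 914, i.e. R_4(9) ≥ 915.

Largest n = 914; hence R_4(9) > 914.


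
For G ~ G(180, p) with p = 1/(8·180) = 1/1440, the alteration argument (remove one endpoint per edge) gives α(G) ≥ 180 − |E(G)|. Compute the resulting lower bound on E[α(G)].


E[|E(G)|] = C(180, 2)·p = 16110 · (1/1440) = 179/16.
E[α(G)] ≥ n − E[|E(G)|] = 180 − 179/16 = 2701/16.
Numerically: ≈ 168.812500.
(This is only a lower bound; the true E[α(G)] may be larger.)

E[α(G)] ≥ 2701/16 ≈ 168.812500.


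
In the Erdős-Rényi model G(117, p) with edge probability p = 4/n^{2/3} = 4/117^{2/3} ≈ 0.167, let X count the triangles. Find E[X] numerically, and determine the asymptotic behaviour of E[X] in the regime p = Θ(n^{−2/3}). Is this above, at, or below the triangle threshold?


Number of potential triangles: C(117, 3) = 260130.
Each occurs with probability p³ ≈ (0.167)³ ≈ 4.67529e-03.
By linearity: E[X] = C(117, 3)·p³ ≈ 260130 · 4.67529e-03 ≈ 1216.182.
Since α = 2/3 < 1, p = c/n^{2/3} ≫ 1/n is above the triangle threshold p ~ 1/n. Asymptotically E[X] ~ (c³/6)·n^{3(1−α)} = (4³/6)·n^{1} → ∞; triangles are abundant w.h.p.

E[X] ≈ 1216.182; in regime p = Θ(1/n^{2/3}) E[X] diverges (above the triangle threshold p ~ 1/n).


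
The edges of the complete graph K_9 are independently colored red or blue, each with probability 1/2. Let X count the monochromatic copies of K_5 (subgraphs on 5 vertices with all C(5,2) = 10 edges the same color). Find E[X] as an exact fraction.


Let X = Σ_S X_S over the C(9, 5) = 126 subsets S of size 5, where X_S = 1 if the K_5 on S is monochromatic.
For a fixed S, the K_5 on S has C(5, 2) = 10 edges. P[all 10 edges red] = (1/2)^10, and likewise for blue, so P[monochromatic] = 2·(1/2)^10 = 2^{1 − 10} = 1/512.
By linearity: E[X] = C(9, 5) · 2^{1 − 10} = 126 · 1/512 = 63/256.
Numerically: E[X] ≈ 0.246.

E[X] = C(9,5)·2^(1−C(5,2)) = 63/256 ≈ 0.246.


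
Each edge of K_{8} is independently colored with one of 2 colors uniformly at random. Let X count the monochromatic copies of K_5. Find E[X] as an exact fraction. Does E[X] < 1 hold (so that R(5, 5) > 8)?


E[X] = C(8, 5) · 2^{1 − 10} = 56 · 2^{−9} = 56/512.
As a reduced fraction: E[X] = 7/64 ≈ 0.10938.
Is E[X] < 1? YES.
Since E[X] < 1, there exists a 2-coloring of K_{8} with no monochromatic K_5; hence R(5, 5) > 8.

E[X] = 7/64 ≈ 0.10938; E[X] < 1, so R(5, 5) > 8.


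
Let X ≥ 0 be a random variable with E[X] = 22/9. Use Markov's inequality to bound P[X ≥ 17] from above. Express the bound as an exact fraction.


μ = E[X] = 22/9, a = 17.
Markov: P[X ≥ 17] ≤ μ/a = (22/9)/17 = 22/153.
Numerically: ≈ 0.143791.
(Since a = 17 > μ = 2.444444, the bound 22/153 is < 1 and informative.)

P[X ≥ 17] ≤ 22/153 ≈ 0.143791.


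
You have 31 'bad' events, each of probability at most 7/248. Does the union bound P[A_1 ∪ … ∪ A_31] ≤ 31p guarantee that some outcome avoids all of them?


Union bound: P[∪_{i=1}^{31} A_i] ≤ Σ_i P[A_i] ≤ 31·p = 31·(7/248) = 7/8.
Numerically: 7/8 ≈ 0.875.
Is 7/8 < 1? YES.
Since P[∪ A_i] ≤ 7/8 < 1, the complement has P[∩ A_i^c] ≥ 1 − 7/8 = 1/8 > 0, so some outcome avoids every A_i.

31·p = 7/8 ≈ 0.875; existence CERTIFIED by the union bound.


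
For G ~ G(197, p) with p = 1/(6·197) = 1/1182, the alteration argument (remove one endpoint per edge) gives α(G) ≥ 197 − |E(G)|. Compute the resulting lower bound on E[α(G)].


E[|E(G)|] = C(197, 2)·p = 19306 · (1/1182) = 49/3.
E[α(G)] ≥ n − E[|E(G)|] = 197 − 49/3 = 542/3.
Numerically: ≈ 180.66667.
(This is only a lower bound; the true E[α(G)] may be larger.)

E[α(G)] ≥ 542/3 ≈ 180.66667.


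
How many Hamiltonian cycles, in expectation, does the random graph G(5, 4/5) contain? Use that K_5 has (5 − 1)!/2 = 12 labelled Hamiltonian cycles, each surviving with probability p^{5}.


K_5 has (5 − 1)!/2 = 12 labelled Hamiltonian cycles.
For each such Hamiltonian cycle H, let X_H = 1 if all 5 edges of H are present in G. Then P[X_H = 1] = p^{5} = (4/5)^{5} = 1024/3125.
By linearity: E[X] = Σ_H E[X_H] = 12 · p^{5} = 12 · 1024/3125 = 12288/3125.
Numerically: E[X] ≈ 3.932.

E[X] = 12 · (4/5)^{5} = 12288/3125 ≈ 3.932.


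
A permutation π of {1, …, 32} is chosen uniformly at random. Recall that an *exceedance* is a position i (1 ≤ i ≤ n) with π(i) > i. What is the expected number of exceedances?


Write X = Σ_{i=1}^{32} X_i, where X_i = 1_{π(i) > i}.
For each fixed i, π(i) is uniform over {1, …, 32} (marginal of a uniform permutation), so P[π(i) > i] = (n − i)/n. Summing: Σ_{i=1}^{32} (n − i)/n = (0 + 1 + … + 31)/32 = 32(32 − 1)/(2·32) = (32 − 1)/2.
Hence E[X] = Σ_{i=1}^{32} (32 − i)/32 = 31/2 ≈ 15.500.

E[X] = 31/2 = 15.500.


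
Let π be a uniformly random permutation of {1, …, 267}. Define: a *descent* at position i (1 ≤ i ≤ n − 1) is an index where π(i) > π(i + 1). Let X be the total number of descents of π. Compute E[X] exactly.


Write X = Σ X_I over i = 1, …, 266, with X_I the indicator of one descent.
There are 266 indicators.
For each fixed i, the pair (π(i), π(i+1)) is a uniformly random ordered pair of distinct values from {1, …, 267}; by symmetry P[π(i) > π(i+1)] = 1/2.
By linearity: E[X] = 266 · (1/2) = (267 − 1) · (1/2) = 133 ≈ 133.00000.

E[X] = 133 = 133.00000.


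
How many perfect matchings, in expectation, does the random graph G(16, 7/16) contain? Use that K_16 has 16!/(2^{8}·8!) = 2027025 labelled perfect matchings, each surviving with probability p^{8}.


K_16 has 16!/(2^{8}·8!) = 2027025 labelled perfect matchings.
For each such perfect matching H, let X_H = 1 if all 8 edges of H are present in G. Then P[X_H = 1] = p^{8} = (7/16)^{8} = 5764801/4294967296.
Summing the indicators: E[X] = Σ_H E[X_H] = 2027025 · p^{8} = 2027025 · 5764801/4294967296 = 11685395747025/4294967296.
Numerically: E[X] ≈ 2721.

E[X] = 2027025 · (7/16)^{8} = 11685395747025/4294967296 ≈ 2721.


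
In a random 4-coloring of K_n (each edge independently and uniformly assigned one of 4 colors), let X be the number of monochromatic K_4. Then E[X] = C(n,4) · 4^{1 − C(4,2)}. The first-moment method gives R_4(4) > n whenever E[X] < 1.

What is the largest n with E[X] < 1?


We need C(n, 4) · 4^{1 − 6} < 1, i.e. C(n, 4) < 4^{6 − 1} = 1024.
Check values of n near the boundary:
  n = 9: C(9, 4) = 126; 126 < 1024? YES
  n = 10: C(10, 4) = 210; 210 < 1024? YES
  n = 11: C(11, 4) = 330; 330 < 1024? YES
  n = 12: C(12, 4) = 495; 495 < 1024? YES
  n = 13: C(13, 4) = 715; 715 < 1024? YES
  n = 14: C(14, 4) = 1001; 1001 < 1024? YES
  n = 15: C(15, 4) = 1365; 1365 < 1024? NO
  n = 16: C(16, 4) = 1820; 1820 < 1024? NO
The largest n with C(n, 4) < 1024 is n = 14 (where E[X] = 1001/1024 ≈ 0.97754). Hence R_4(4) > 14, i.e. R_4(4) ≥ 15.

Largest n = 14; hence R_4(4) > 14.


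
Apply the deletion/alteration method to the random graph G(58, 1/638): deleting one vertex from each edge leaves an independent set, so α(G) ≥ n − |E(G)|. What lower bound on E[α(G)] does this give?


E[|E(G)|] = C(58, 2)·p = 1653 · (1/638) = 57/22.
E[α(G)] ≥ n − E[|E(G)|] = 58 − 57/22 = 1219/22.
Numerically: ≈ 55.40909.
(This is only a lower bound; the true E[α(G)] may be larger.)

E[α(G)] ≥ 1219/22 ≈ 55.40909.


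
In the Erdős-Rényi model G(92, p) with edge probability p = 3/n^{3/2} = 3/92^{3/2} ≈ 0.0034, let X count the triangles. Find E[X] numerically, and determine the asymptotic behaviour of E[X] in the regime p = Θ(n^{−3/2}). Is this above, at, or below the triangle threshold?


Number of potential triangles: C(92, 3) = 125580.
Each occurs with probability p³ ≈ (0.0034)³ ≈ 3.929330e-08.
By linearity: E[X] = C(92, 3)·p³ ≈ 125580 · 3.929330e-08 ≈ 0.0049.
Since α = 3/2 > 1, p = c/n^{3/2} = o(1/n) is below the triangle threshold p ~ 1/n. Asymptotically E[X] ~ (c³/6)·n^{3(1−α)} = (3³/6)·n^{-1.5} → 0, so by Markov's inequality G has no triangles w.h.p.

E[X] ≈ 0.0049; in regime p = Θ(1/n^{3/2}) E[X] tends to 0 (below the triangle threshold p ~ 1/n).


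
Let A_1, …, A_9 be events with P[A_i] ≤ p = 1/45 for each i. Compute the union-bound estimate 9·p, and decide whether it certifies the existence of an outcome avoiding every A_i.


Union bound: P[∪_{i=1}^{9} A_i] ≤ Σ_i P[A_i] ≤ 9·p = 9·(1/45) = 1/5.
Numerically: 1/5 ≈ 0.200000.
Is 1/5 < 1? YES.
Since P[∪ A_i] ≤ 1/5 < 1, the complement has P[∩ A_i^c] ≥ 1 − 1/5 = 4/5 > 0, so some outcome avoids every A_i.

9·p = 1/5 ≈ 0.200000; existence CERTIFIED by the union bound.


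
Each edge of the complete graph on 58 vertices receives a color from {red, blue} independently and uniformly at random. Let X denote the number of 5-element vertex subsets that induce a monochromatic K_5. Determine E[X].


Let X = Σ_S X_S over the C(58, 5) = 4582116 subsets S of size 5, where X_S = 1 if the K_5 on S is monochromatic.
For a fixed S, the K_5 on S has C(5, 2) = 10 edges. P[all 10 edges red] = (1/2)^10, and likewise for blue, so P[monochromatic] = 2·(1/2)^10 = 2^{1 − 10} = 1/512.
Summing: E[X] = C(58, 5) · 2^{1 − 10} = 4582116 · 1/512 = 1145529/128.
Numerically: E[X] ≈ 8949.44531.

E[X] = C(58,5)·2^(1−C(5,2)) = 1145529/128 ≈ 8949.44531.


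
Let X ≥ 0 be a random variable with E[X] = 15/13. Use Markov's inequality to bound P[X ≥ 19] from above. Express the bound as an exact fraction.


μ = E[X] = 15/13, a = 19.
Markov: P[X ≥ 19] ≤ μ/a = (15/13)/19 = 15/247.
Numerically: ≈ 0.0607.
(Since a = 19 > μ = 1.1538, the bound 15/247 is < 1 and informative.)

P[X ≥ 19] ≤ 15/247 ≈ 0.0607.


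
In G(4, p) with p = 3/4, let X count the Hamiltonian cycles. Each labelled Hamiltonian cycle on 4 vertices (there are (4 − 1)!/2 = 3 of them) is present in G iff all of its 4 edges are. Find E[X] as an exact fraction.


K_4 has (4 − 1)!/2 = 3 labelled Hamiltonian cycles.
For each such Hamiltonian cycle H, let X_H = 1 if all 4 edges of H are present in G. Then P[X_H = 1] = p^{4} = (3/4)^{4} = 81/256.
Summing the indicators: E[X] = Σ_H E[X_H] = 3 · p^{4} = 3 · 81/256 = 243/256.
Numerically: E[X] ≈ 0.949.

E[X] = 3 · (3/4)^{4} = 243/256 ≈ 0.949.


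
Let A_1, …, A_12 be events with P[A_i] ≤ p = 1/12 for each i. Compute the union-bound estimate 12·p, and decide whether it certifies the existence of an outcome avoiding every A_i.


Union bound: P[∪_{i=1}^{12} A_i] ≤ Σ_i P[A_i] ≤ 12·p = 12·(1/12) = 1.
Numerically: 1 ≈ 1.000.
Is 1 < 1? NO.
Since the bound 1 is ≥ 1, the union bound is uninformative here; it does NOT by itself certify existence.

12·p = 1 ≈ 1.000; existence NOT certified by the union bound.


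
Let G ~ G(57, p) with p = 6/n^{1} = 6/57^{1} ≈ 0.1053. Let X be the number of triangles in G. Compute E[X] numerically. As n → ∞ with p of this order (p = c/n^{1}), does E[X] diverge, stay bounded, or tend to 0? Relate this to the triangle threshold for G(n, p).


Number of potential triangles: C(57, 3) = 29260.
Each occurs with probability p³ ≈ (0.1053)³ ≈ 1.166351e-03.
By linearity: E[X] = C(57, 3)·p³ ≈ 29260 · 1.166351e-03 ≈ 34.1274.
Here α = 1, so p = 6/n is exactly at the triangle threshold p ~ 1/n. Asymptotically E[X] → c³/6 = 6³/6 = 36 ≈ 36.0000, a bounded constant. In this regime the triangle count is asymptotically Poisson(c³/6).

E[X] ≈ 34.1274; in regime p = Θ(1/n^{1}) E[X] stays bounded (at the triangle threshold p ~ 1/n).


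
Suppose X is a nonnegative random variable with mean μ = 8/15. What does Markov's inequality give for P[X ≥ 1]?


μ = E[X] = 8/15, a = 1.
Markov: P[X ≥ 1] ≤ μ/a = (8/15)/1 = 8/15.
Numerically: ≈ 0.5333.
(Since a = 1 > μ = 0.5333, the bound 8/15 is < 1 and informative.)

P[X ≥ 1] ≤ 8/15 ≈ 0.5333.


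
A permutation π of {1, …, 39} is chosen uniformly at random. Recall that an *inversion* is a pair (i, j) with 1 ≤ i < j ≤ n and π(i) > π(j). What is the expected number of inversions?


Write X = Σ X_I over the C(39, 2) = 741 pairs i < j, with X_I the indicator of one inversion.
There are 741 indicators.
For each fixed pair i < j, the values π(i) and π(j) are two distinct elements of {1, …, 39} in uniformly random order; by symmetry P[π(i) > π(j)] = 1/2.
By linearity: E[X] = 741 · (1/2) = C(39, 2) · (1/2) = 741/2 = 741/2 ≈ 370.500000.

E[X] = 741/2 = 370.500000.


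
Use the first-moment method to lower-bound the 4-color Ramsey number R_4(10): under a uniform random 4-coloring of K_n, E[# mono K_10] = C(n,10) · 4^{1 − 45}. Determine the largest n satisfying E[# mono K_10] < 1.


We need C(n, 10) · 4^{1 − 45} < 1, i.e. C(n, 10) < 4^{45 − 1} = 309485009821345068724781056.
Check values of n near the boundary:
  n = 2022: C(2022, 10) = 307870445231474093395937796; 307870445231474093395937796 < 309485009821345068724781056? YES
  n = 2023: C(2023, 10) = 309399856285778485315440716; 309399856285778485315440716 < 309485009821345068724781056? YES
  n = 2024: C(2024, 10) = 310936101848269937576192656; 310936101848269937576192656 < 309485009821345068724781056? NO
The largest n with C(n, 10) < 309485009821345068724781056 is n = 2023 (where E[X] = 77349964071444621328860179/77371252455336267181195264 ≈ 0.99972). Hence R_4(10) > 2023, i.e. R_4(10) ≥ 2024.

Largest n = 2023; hence R_4(10) > 2023.


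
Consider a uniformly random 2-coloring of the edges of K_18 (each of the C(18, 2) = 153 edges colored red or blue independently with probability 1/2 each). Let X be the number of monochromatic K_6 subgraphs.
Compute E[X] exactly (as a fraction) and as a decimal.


Let X = Σ_S X_S over the C(18, 6) = 18564 subsets S of size 6, where X_S = 1 if the K_6 on S is monochromatic.
For a fixed S, the K_6 on S has C(6, 2) = 15 edges. P[all 15 edges red] = (1/2)^15, and likewise for blue, so P[monochromatic] = 2·(1/2)^15 = 2^{1 − 15} = 1/16384.
By linearity: E[X] = C(18, 6) · 2^{1 − 15} = 18564 · 1/16384 = 4641/4096.
Numerically: E[X] ≈ 1.1331.

E[X] = C(18,6)·2^(1−C(6,2)) = 4641/4096 ≈ 1.1331.


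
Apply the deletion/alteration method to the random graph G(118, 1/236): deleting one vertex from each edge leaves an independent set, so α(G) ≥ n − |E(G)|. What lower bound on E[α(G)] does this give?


E[|E(G)|] = C(118, 2)·p = 6903 · (1/236) = 117/4.
E[α(G)] ≥ n − E[|E(G)|] = 118 − 117/4 = 355/4.
Numerically: ≈ 88.750000.
(This is only a lower bound; the true E[α(G)] may be larger.)

E[α(G)] ≥ 355/4 ≈ 88.750000.


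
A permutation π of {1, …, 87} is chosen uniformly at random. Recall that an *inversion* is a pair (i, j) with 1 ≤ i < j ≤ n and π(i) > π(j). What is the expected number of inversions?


Write X = Σ X_I over the C(87, 2) = 3741 pairs i < j, with X_I the indicator of one inversion.
There are 3741 indicators.
For each fixed pair i < j, the values π(i) and π(j) are two distinct elements of {1, …, 87} in uniformly random order; by symmetry P[π(i) > π(j)] = 1/2.
By linearity: E[X] = 3741 · (1/2) = C(87, 2) · (1/2) = 3741/2 = 3741/2 ≈ 1870.50000.

E[X] = 3741/2 = 1870.50000.


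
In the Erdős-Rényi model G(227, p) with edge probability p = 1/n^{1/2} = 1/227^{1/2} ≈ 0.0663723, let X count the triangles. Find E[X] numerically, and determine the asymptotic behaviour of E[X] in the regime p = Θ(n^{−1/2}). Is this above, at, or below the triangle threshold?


Number of potential triangles: C(227, 3) = 1923825.
Each occurs with probability p³ ≈ (0.0663723)³ ≈ 2.92389124e-04.
By linearity: E[X] = C(227, 3)·p³ ≈ 1923825 · 2.92389124e-04 ≈ 562.505507.
Since α = 1/2 < 1, p = c/n^{1/2} ≫ 1/n is above the triangle threshold p ~ 1/n. Asymptotically E[X] ~ (c³/6)·n^{3(1−α)} = (1³/6)·n^{1.5} → ∞; triangles are abundant w.h.p.

E[X] ≈ 562.505507; in regime p = Θ(1/n^{1/2}) E[X] diverges (above the triangle threshold p ~ 1/n).


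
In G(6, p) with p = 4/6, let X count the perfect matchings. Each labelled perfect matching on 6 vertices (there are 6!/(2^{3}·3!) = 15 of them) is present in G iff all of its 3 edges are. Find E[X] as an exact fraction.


K_6 has 6!/(2^{3}·3!) = 15 labelled perfect matchings.
For each such perfect matching H, let X_H = 1 if all 3 edges of H are present in G. Then P[X_H = 1] = p^{3} = (2/3)^{3} = 8/27.
Summing the indicators: E[X] = Σ_H E[X_H] = 15 · p^{3} = 15 · 8/27 = 40/9.
Numerically: E[X] ≈ 4.44444.

E[X] = 15 · (2/3)^{3} = 40/9 ≈ 4.44444.


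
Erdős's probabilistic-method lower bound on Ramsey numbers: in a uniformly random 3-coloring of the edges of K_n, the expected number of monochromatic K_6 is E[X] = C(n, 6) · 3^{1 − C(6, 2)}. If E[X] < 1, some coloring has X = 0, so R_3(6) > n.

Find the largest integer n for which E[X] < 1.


We need C(n, 6) · 3^{1 − 15} < 1, i.e. C(n, 6) < 3^{15 − 1} = 4782969.
Check values of n near the boundary:
  n = 40: C(40, 6) = 3838380; 3838380 < 4782969? YES
  n = 41: C(41, 6) = 4496388; 4496388 < 4782969? YES
  n = 42: C(42, 6) = 5245786; 5245786 < 4782969? NO
  n = 43: C(43, 6) = 6096454; 6096454 < 4782969? NO
  n = 44: C(44, 6) = 7059052; 7059052 < 4782969? NO
The largest n with C(n, 6) < 4782969 is n = 41 (where E[X] = 1498796/1594323 ≈ 0.940083). Hence R_3(6) > 41, i.e. R_3(6) ≥ 42.

Largest n = 41; hence R_3(6) > 41.


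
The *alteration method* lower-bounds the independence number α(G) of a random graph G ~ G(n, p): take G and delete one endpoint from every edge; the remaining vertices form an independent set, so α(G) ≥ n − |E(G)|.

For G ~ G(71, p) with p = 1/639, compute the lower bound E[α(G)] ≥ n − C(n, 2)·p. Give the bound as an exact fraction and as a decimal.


E[|E(G)|] = C(71, 2)·p = 2485 · (1/639) = 35/9.
E[α(G)] ≥ n − E[|E(G)|] = 71 − 35/9 = 604/9.
Numerically: ≈ 67.111111.
(This is only a lower bound; the true E[α(G)] may be larger.)

E[α(G)] ≥ 604/9 ≈ 67.111111.


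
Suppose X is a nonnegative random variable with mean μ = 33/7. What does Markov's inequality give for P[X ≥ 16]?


μ = E[X] = 33/7, a = 16.
Markov: P[X ≥ 16] ≤ μ/a = (33/7)/16 = 33/112.
Numerically: ≈ 0.29464.
(Since a = 16 > μ = 4.71429, the bound 33/112 is < 1 and informative.)

P[X ≥ 16] ≤ 33/112 ≈ 0.29464.


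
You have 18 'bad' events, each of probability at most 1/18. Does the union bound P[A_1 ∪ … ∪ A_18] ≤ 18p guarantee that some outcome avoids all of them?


Union bound: P[∪_{i=1}^{18} A_i] ≤ Σ_i P[A_i] ≤ 18·p = 18·(1/18) = 1.
Numerically: 1 ≈ 1.00000.
Is 1 < 1? NO.
Since the bound 1 is ≥ 1, the union bound is uninformative here; it does NOT by itself certify existence.

18·p = 1 ≈ 1.00000; existence NOT certified by the union bound.


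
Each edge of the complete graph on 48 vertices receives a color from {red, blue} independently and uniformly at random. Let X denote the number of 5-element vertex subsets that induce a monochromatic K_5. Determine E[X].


Let X = Σ_S X_S over the C(48, 5) = 1712304 subsets S of size 5, where X_S = 1 if the K_5 on S is monochromatic.
For a fixed S, the K_5 on S has C(5, 2) = 10 edges. P[all 10 edges red] = (1/2)^10, and likewise for blue, so P[monochromatic] = 2·(1/2)^10 = 2^{1 − 10} = 1/512.
Summing: E[X] = C(48, 5) · 2^{1 − 10} = 1712304 · 1/512 = 107019/32.
Numerically: E[X] ≈ 3344.343750.

E[X] = C(48,5)·2^(1−C(5,2)) = 107019/32 ≈ 3344.343750.


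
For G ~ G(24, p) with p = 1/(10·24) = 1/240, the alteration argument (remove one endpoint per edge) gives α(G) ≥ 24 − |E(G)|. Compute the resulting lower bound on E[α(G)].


E[|E(G)|] = C(24, 2)·p = 276 · (1/240) = 23/20.
E[α(G)] ≥ n − E[|E(G)|] = 24 − 23/20 = 457/20.
Numerically: ≈ 22.85000.
(This is only a lower bound; the true E[α(G)] may be larger.)

E[α(G)] ≥ 457/20 ≈ 22.85000.


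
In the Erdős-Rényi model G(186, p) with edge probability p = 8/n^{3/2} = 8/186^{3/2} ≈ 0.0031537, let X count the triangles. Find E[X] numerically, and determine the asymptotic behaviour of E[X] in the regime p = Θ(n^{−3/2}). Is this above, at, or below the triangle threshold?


Number of potential triangles: C(186, 3) = 1055240.
Each occurs with probability p³ ≈ (0.0031537)³ ≈ 3.13661859e-08.
By linearity: E[X] = C(186, 3)·p³ ≈ 1055240 · 3.13661859e-08 ≈ 0.033099.
Since α = 3/2 > 1, p = c/n^{3/2} = o(1/n) is below the triangle threshold p ~ 1/n. Asymptotically E[X] ~ (c³/6)·n^{3(1−α)} = (8³/6)·n^{-1.5} → 0, so by Markov's inequality G has no triangles w.h.p.

E[X] ≈ 0.033099; in regime p = Θ(1/n^{3/2}) E[X] tends to 0 (below the triangle threshold p ~ 1/n).


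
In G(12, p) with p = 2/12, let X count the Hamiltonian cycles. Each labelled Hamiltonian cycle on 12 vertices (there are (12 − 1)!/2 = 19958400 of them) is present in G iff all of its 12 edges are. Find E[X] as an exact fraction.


K_12 has (12 − 1)!/2 = 19958400 labelled Hamiltonian cycles.
For each such Hamiltonian cycle H, let X_H = 1 if all 12 edges of H are present in G. Then P[X_H = 1] = p^{12} = (1/6)^{12} = 1/2176782336.
Summing the indicators: E[X] = Σ_H E[X_H] = 19958400 · p^{12} = 19958400 · 1/2176782336 = 1925/209952.
Numerically: E[X] ≈ 0.00917.

E[X] = 19958400 · (1/6)^{12} = 1925/209952 ≈ 0.00917.


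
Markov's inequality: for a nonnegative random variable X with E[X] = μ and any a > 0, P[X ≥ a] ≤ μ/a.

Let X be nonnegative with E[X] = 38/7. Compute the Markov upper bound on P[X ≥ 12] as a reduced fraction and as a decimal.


μ = E[X] = 38/7, a = 12.
Markov: P[X ≥ 12] ≤ μ/a = (38/7)/12 = 19/42.
Numerically: ≈ 0.45238.
(Since a = 12 > μ = 5.42857, the bound 19/42 is < 1 and informative.)

P[X ≥ 12] ≤ 19/42 ≈ 0.45238.


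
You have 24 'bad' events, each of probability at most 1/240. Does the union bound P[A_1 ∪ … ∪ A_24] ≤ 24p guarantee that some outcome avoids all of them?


Union bound: P[∪_{i=1}^{24} A_i] ≤ Σ_i P[A_i] ≤ 24·p = 24·(1/240) = 1/10.
Numerically: 1/10 ≈ 0.100.
Is 1/10 < 1? YES.
Since P[∪ A_i] ≤ 1/10 < 1, the complement has P[∩ A_i^c] ≥ 1 − 1/10 = 9/10 > 0, so some outcome avoids every A_i.

24·p = 1/10 ≈ 0.100; existence CERTIFIED by the union bound.


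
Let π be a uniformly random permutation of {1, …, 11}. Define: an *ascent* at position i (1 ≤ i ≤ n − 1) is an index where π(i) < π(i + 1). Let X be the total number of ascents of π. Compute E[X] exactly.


Write X = Σ X_I over i = 1, …, 10, with X_I the indicator of one ascent.
There are 10 indicators.
For each fixed i, the pair (π(i), π(i+1)) is a uniformly random ordered pair of distinct values from {1, …, 11}; by symmetry P[π(i) < π(i+1)] = 1/2.
By linearity: E[X] = 10 · (1/2) = (11 − 1) · (1/2) = 5 ≈ 5.000.

E[X] = 5 = 5.000.


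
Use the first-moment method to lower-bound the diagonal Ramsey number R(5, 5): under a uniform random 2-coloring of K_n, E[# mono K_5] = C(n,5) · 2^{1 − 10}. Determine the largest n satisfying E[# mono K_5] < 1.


We need C(n, 5) · 2^{1 − 10} < 1, i.e. C(n, 5) < 2^{10 − 1} = 512.
Check values of n near the boundary:
  n = 8: C(8, 5) = 56; 56 < 512? YES
  n = 9: C(9, 5) = 126; 126 < 512? YES
  n = 10: C(10, 5) = 252; 252 < 512? YES
  n = 11: C(11, 5) = 462; 462 < 512? YES
  n = 12: C(12, 5) = 792; 792 < 512? NO
The largest n with C(n, 5) < 512 is n = 11 (where E[X] = 231/256 ≈ 0.9023438). Hence R(5, 5) > 11, i.e. R(5, 5) ≥ 12.

Largest n = 11; hence R(5, 5) > 11.


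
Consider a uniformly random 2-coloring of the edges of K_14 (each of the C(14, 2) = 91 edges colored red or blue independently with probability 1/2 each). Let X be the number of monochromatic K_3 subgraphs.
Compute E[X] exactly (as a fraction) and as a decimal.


Let X = Σ_S X_S over the C(14, 3) = 364 subsets S of size 3, where X_S = 1 if the K_3 on S is monochromatic.
For a fixed S, the K_3 on S has C(3, 2) = 3 edges. P[all 3 edges red] = (1/2)^3, and likewise for blue, so P[monochromatic] = 2·(1/2)^3 = 2^{1 − 3} = 1/4.
By linearity of expectation: E[X] = C(14, 3) · 2^{1 − 3} = 364 · 1/4 = 91.
Numerically: E[X] ≈ 91.0000.

E[X] = C(14,3)·2^(1−C(3,2)) = 91 ≈ 91.0000.


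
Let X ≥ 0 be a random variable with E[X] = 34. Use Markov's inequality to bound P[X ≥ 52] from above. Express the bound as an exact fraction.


μ = E[X] = 34, a = 52.
Markov: P[X ≥ 52] ≤ μ/a = (34)/52 = 17/26.
Numerically: ≈ 0.65385.
(Since a = 52 > μ = 34.00000, the bound 17/26 is < 1 and informative.)

P[X ≥ 52] ≤ 17/26 ≈ 0.65385.


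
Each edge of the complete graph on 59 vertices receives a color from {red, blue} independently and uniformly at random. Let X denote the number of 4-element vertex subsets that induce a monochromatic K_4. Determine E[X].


Let X = Σ_S X_S over the C(59, 4) = 455126 subsets S of size 4, where X_S = 1 if the K_4 on S is monochromatic.
For a fixed S, the K_4 on S has C(4, 2) = 6 edges. P[all 6 edges red] = (1/2)^6, and likewise for blue, so P[monochromatic] = 2·(1/2)^6 = 2^{1 − 6} = 1/32.
Summing: E[X] = C(59, 4) · 2^{1 − 6} = 455126 · 1/32 = 227563/16.
Numerically: E[X] ≈ 14222.6875.

E[X] = C(59,4)·2^(1−C(4,2)) = 227563/16 ≈ 14222.6875.


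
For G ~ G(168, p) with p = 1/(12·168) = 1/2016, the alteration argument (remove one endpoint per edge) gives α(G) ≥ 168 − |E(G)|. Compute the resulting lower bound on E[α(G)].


E[|E(G)|] = C(168, 2)·p = 14028 · (1/2016) = 167/24.
E[α(G)] ≥ n − E[|E(G)|] = 168 − 167/24 = 3865/24.
Numerically: ≈ 161.042.
(This is only a lower bound; the true E[α(G)] may be larger.)

E[α(G)] ≥ 3865/24 ≈ 161.042.


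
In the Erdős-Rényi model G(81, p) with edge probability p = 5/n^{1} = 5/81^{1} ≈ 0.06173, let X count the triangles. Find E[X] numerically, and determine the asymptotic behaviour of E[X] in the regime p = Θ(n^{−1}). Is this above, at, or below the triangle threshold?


Number of potential triangles: C(81, 3) = 85320.
Each occurs with probability p³ ≈ (0.06173)³ ≈ 2.352096e-04.
By linearity: E[X] = C(81, 3)·p³ ≈ 85320 · 2.352096e-04 ≈ 20.0681.
Here α = 1, so p = 5/n is exactly at the triangle threshold p ~ 1/n. Asymptotically E[X] → c³/6 = 5³/6 = 125/6 ≈ 20.8333, a bounded constant. In this regime the triangle count is asymptotically Poisson(c³/6).

E[X] ≈ 20.0681; in regime p = Θ(1/n^{1}) E[X] stays bounded (at the triangle threshold p ~ 1/n).


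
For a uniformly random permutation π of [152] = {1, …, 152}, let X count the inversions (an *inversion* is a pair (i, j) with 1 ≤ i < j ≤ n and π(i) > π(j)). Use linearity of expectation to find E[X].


Write X = Σ X_I over the C(152, 2) = 11476 pairs i < j, with X_I the indicator of one inversion.
There are 11476 indicators.
For each fixed pair i < j, the values π(i) and π(j) are two distinct elements of {1, …, 152} in uniformly random order; by symmetry P[π(i) > π(j)] = 1/2.
By linearity: E[X] = 11476 · (1/2) = C(152, 2) · (1/2) = 11476/2 = 5738 ≈ 5738.000.

E[X] = 5738 = 5738.000.


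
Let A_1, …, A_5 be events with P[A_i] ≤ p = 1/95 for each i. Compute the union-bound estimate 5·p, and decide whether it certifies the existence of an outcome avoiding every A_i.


Union bound: P[∪_{i=1}^{5} A_i] ≤ Σ_i P[A_i] ≤ 5·p = 5·(1/95) = 1/19.
Numerically: 1/19 ≈ 0.053.
Is 1/19 < 1? YES.
Since P[∪ A_i] ≤ 1/19 < 1, the complement has P[∩ A_i^c] ≥ 1 − 1/19 = 18/19 > 0, so some outcome avoids every A_i.

5·p = 1/19 ≈ 0.053; existence CERTIFIED by the union bound.


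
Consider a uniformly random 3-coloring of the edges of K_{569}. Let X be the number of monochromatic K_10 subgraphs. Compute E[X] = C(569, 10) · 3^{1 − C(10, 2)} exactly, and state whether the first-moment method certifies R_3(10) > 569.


E[X] = C(569, 10) · 3^{1 − 45} = 905357721286137524328 · 3^{−44} = 905357721286137524328/984770902183611232881.
As a reduced fraction: E[X] = 100595302365126391592/109418989131512359209 ≈ 0.91936.
Is E[X] < 1? YES.
Since E[X] < 1, there exists a 3-coloring of K_{569} with no monochromatic K_10; hence R_3(10) > 569.

E[X] = 100595302365126391592/109418989131512359209 ≈ 0.91936; E[X] < 1, so R_3(10) > 569.


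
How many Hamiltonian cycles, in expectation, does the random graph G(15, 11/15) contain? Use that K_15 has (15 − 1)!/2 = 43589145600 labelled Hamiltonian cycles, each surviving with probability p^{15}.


K_15 has (15 − 1)!/2 = 43589145600 labelled Hamiltonian cycles.
For each such Hamiltonian cycle H, let X_H = 1 if all 15 edges of H are present in G. Then P[X_H = 1] = p^{15} = (11/15)^{15} = 4177248169415651/437893890380859375.
Summing the indicators: E[X] = Σ_H E[X_H] = 43589145600 · p^{15} = 43589145600 · 4177248169415651/437893890380859375 = 29972457393249757754368/72081298828125.
Numerically: E[X] ≈ 4.16e+08.

E[X] = 43589145600 · (11/15)^{15} = 29972457393249757754368/72081298828125 ≈ 4.16e+08.


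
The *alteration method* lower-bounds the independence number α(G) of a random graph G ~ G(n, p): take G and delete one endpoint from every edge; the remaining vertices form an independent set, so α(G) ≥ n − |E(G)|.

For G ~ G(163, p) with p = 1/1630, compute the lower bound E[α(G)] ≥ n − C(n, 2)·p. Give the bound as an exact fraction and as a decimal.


E[|E(G)|] = C(163, 2)·p = 13203 · (1/1630) = 81/10.
E[α(G)] ≥ n − E[|E(G)|] = 163 − 81/10 = 1549/10.
Numerically: ≈ 154.9000.
(This is only a lower bound; the true E[α(G)] may be larger.)

E[α(G)] ≥ 1549/10 ≈ 154.9000.


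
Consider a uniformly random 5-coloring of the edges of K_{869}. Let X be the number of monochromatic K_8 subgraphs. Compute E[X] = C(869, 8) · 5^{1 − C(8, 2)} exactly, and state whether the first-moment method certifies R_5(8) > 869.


E[X] = C(869, 8) · 5^{1 − 28} = 7809152053901931612 · 5^{−27} = 7809152053901931612/7450580596923828125.
As a reduced fraction: E[X] = 7809152053901931612/7450580596923828125 ≈ 1.048.
Is E[X] < 1? NO.
Since E[X] ≥ 1, the first-moment bound is inconclusive at n = 869; it does NOT by itself certify R_5(8) > 869.

E[X] = 7809152053901931612/7450580596923828125 ≈ 1.048; E[X] ≥ 1; first-moment method inconclusive here.
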